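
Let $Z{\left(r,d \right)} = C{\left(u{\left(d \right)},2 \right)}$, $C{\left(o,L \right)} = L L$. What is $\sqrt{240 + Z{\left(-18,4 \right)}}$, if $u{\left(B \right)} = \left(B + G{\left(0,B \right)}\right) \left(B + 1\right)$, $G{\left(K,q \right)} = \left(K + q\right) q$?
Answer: $2 \sqrt{61} \approx 15.62$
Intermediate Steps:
$G{\left(K,q \right)} = q \left(K + q\right)$
$u{\left(B \right)} = \left(1 + B\right) \left(B + B^{2}\right)$ ($u{\left(B \right)} = \left(B + B \left(0 + B\right)\right) \left(B + 1\right) = \left(B + B B\right) \left(1 + B\right) = \left(B + B^{2}\right) \left(1 + B\right) = \left(1 + B\right) \left(B + B^{2}\right)$)
$C{\left(o,L \right)} = L^{2}$
$Z{\left(r,d \right)} = 4$ ($Z{\left(r,d \right)} = 2^{2} = 4$)
$\sqrt{240 + Z{\left(-18,4 \right)}} = \sqrt{240 + 4} = \sqrt{244} = 2 \sqrt{61}$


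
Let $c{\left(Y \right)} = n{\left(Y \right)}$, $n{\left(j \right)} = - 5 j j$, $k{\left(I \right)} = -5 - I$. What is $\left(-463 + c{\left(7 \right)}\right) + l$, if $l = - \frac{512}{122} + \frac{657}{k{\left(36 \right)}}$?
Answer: $- \frac{1821281}{2501} \approx -728.22$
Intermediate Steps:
$n{\left(j \right)} = - 5 j^{2}$
$c{\left(Y \right)} = - 5 Y^{2}$
$l = - \frac{50573}{2501}$ ($l = - \frac{512}{122} + \frac{657}{-5 - 36} = \left(-512\right) \frac{1}{122} + \frac{657}{-5 - 36} = - \frac{256}{61} + \frac{657}{-41} = - \frac{256}{61} + 657 \left(- \frac{1}{41}\right) = - \frac{256}{61} - \frac{657}{41} = - \frac{50573}{2501} \approx -20.221$)
$\left(-463 + c{\left(7 \right)}\right) + l = \left(-463 - 5 \cdot 7^{2}\right) - \frac{50573}{2501} = \left(-463 - 245\right) - \frac{50573}{2501} = -708 - \frac{50573}{2501} = - \frac{1821281}{2501}$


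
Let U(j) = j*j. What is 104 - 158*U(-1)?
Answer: -54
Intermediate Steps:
U(j) = j**2
104 - 158*U(-1) = 104 - 158*(-1)**2 = 104 - 158*1 = 104 - 158 = -54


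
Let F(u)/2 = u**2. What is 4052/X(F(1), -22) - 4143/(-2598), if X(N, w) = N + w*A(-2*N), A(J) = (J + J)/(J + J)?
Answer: -870353/4330 ≈ -201.01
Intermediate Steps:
A(J) = 1 (A(J) = (2*J)/((2*J)) = (2*J)*(1/(2*J)) = 1)
F(u) = 2*u**2
X(N, w) = N + w (X(N, w) = N + w*1 = N + w)
4052/X(F(1), -22) - 4143/(-2598) = 4052/(2*1**2 - 22) - 4143/(-2598) = 4052/(2*1 - 22) - 4143*(-1/2598) = 4052/(2 - 22) + 1381/866 = 4052/(-20) + 1381/866 = 4052*(-1/20) + 1381/866 = -1013/5 + 1381/866 = -870353/4330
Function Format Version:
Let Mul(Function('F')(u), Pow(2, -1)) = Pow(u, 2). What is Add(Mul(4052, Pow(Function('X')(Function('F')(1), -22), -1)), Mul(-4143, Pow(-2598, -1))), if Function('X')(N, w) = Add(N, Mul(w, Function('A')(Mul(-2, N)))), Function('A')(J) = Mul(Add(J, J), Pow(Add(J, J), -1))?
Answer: Rational(-870353, 4330) ≈ -201.01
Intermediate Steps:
Function('A')(J) = 1 (Function('A')(J) = Mul(Mul(2, J), Pow(Mul(2, J), -1)) = Mul(Mul(2, J), Mul(Rational(1, 2), Pow(J, -1))) = 1)
Function('F')(u) = Mul(2, Pow(u, 2))
Function('X')(N, w) = Add(N, w) (Function('X')(N, w) = Add(N, Mul(w, 1)) = Add(N, w))
Add(Mul(4052, Pow(Function('X')(Function('F')(1), -22), -1)), Mul(-4143, Pow(-2598, -1))) = Add(Mul(4052, Pow(Add(Mul(2, Pow(1, 2)), -22), -1)), Mul(-4143, Pow(-2598, -1))) = Add(Mul(4052, Pow(Add(Mul(2, 1), -22), -1)), Mul(-4143, Rational(-1, 2598))) = Add(Mul(4052, Pow(Add(2, -22), -1)), Rational(1381, 866)) = Add(Mul(4052, Pow(-20, -1)), Rational(1381, 866)) = Add(Mul(4052, Rational(-1, 20)), Rational(1381, 866)) = Add(Rational(-1013, 5), Rational(1381, 866)) = Rational(-870353, 4330)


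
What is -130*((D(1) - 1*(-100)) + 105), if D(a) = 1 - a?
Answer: -26650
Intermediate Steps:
-130*((D(1) - 1*(-100)) + 105) = -130*(((1 - 1*1) - 1*(-100)) + 105) = -130*(((1 - 1) + 100) + 105) = -130*((0 + 100) + 105) = -130*(100 + 105) = -130*205 = -26650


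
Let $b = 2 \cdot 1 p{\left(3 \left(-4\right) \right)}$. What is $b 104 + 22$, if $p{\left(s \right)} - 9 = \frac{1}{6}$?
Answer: $\frac{5786}{3} \approx 1928.7$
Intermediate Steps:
$p{\left(s \right)} = \frac{55}{6}$ ($p{\left(s \right)} = 9 + \frac{1}{6} = \frac{55}{6}$)
$b = \frac{55}{3}$ ($b = 2 \cdot 1 \cdot \frac{55}{6} = 2 \cdot \frac{55}{6} = \frac{55}{3} \approx 18.333$)
$b 104 + 22 = \frac{55}{3} \cdot 104 + 22 = \frac{5720}{3} + 22 = \frac{5786}{3}$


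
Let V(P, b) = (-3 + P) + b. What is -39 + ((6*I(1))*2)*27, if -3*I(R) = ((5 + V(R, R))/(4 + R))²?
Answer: -2703/25 ≈ -108.12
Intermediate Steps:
V(P, b) = -3 + P + b
I(R) = -(2 + 2*R)²/(3*(4 + R)²) (I(R) = -(5 + (-3 + R + R))²/(4 + R)²/3 = -(5 + (-3 + 2*R))²/(4 + R)²/3 = -(2 + 2*R)²/(4 + R)²/3 = -(2 + 2*R)²/(3*(4 + R)²))
-39 + ((6*I(1))*2)*27 = -39 + ((6*(-4*(1 + 1)²/(3*(4 + 1)²)))*2)*27 = -39 + ((6*(-4/3*2²/5²))*2)*27 = -39 + ((6*(-4/3*4*1/25))*2)*27 = -39 + ((6*(-16/75))*2)*27 = -39 - 32/25*2*27 = -39 - 64/25*27 = -39 - 1728/25 = -2703/25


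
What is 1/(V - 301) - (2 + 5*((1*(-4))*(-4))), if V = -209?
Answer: -41821/510 ≈ -82.002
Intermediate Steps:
1/(V - 301) - (2 + 5*((1*(-4))*(-4))) = 1/(-209 - 301) - (2 + 5*((1*(-4))*(-4))) = 1/(-510) - (2 + 5*(-4*(-4))) = -1/510 - (2 + 5*16) = -1/510 - (2 + 80) = -1/510 - 1*82 = -1/510 - 82 = -41821/510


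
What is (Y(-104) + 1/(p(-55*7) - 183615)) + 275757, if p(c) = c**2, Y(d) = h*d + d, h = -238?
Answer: 10631332949/35390 ≈ 3.0041e+5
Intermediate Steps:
Y(d) = -237*d (Y(d) = -238*d + d = -237*d)
(Y(-104) + 1/(p(-55*7) - 183615)) + 275757 = (-237*(-104) + 1/((-55*7)**2 - 183615)) + 275757 = (24648 + 1/((-385)**2 - 183615)) + 275757 = (24648 + 1/(148225 - 183615)) + 275757 = (24648 + 1/(-35390)) + 275757 = (24648 - 1/35390) + 275757 = 872292719/35390 + 275757 = 10631332949/35390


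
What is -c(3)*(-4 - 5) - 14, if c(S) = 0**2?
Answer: -14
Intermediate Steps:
c(S) = 0
-c(3)*(-4 - 5) - 14 = -0*(-4 - 5) - 14 = -0*(-9) - 14 = -1*0 - 14 = 0 - 14 = -14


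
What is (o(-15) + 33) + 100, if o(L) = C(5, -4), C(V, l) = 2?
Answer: 135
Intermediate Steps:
o(L) = 2
(o(-15) + 33) + 100 = (2 + 33) + 100 = 35 + 100 = 135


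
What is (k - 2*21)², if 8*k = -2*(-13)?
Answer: 24025/16 ≈ 1501.6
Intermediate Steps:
k = 13/4 (k = (-2*(-13))/8 = (⅛)*26 = 13/4 ≈ 3.2500)
(k - 2*21)² = (13/4 - 2*21)² = (13/4 - 42)² = (-155/4)² = 24025/16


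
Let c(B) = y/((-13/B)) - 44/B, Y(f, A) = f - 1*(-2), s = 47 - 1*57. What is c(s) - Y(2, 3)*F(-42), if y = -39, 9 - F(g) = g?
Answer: -1148/5 ≈ -229.60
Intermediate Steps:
F(g) = 9 - g
s = -10 (s = 47 - 57 = -10)
Y(f, A) = 2 + f (Y(f, A) = f + 2 = 2 + f)
c(B) = -44/B + 3*B (c(B) = -39*(-B/13) - 44/B = -(-3)*B - 44/B = 3*B - 44/B = -44/B + 3*B)
c(s) - Y(2, 3)*F(-42) = (-44/(-10) + 3*(-10)) - (2 + 2)*(9 - 1*(-42)) = (-44*(-⅒) - 30) - 4*(9 + 42) = (22/5 - 30) - 4*51 = -128/5 - 1*204 = -128/5 - 204 = -1148/5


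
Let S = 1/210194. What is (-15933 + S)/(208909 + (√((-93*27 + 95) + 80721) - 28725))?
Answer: -301720000022092/3412099753823447 + 3349021001*√78305/6824199507646894 ≈ -0.088289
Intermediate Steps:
S = 1/210194 ≈ 4.7575e-6
(-15933 + S)/(208909 + (√((-93*27 + 95) + 80721) - 28725)) = (-15933 + 1/210194)/(208909 + (√((-93*27 + 95) + 80721) - 28725)) = -3349021001/(210194*(208909 + (√((-2511 + 95) + 80721) - 28725))) = -3349021001/(210194*(208909 + (√(-2416 + 80721) - 28725))) = -3349021001/(210194*(208909 + (√78305 - 28725))) = -3349021001/(210194*(208909 + (-28725 + √78305))) = -3349021001/(210194*(180184 + √78305))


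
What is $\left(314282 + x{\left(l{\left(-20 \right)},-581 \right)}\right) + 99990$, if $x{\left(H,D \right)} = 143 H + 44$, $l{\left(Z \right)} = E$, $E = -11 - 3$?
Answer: $412314$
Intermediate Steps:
$E = -14$ ($E = -11 - 3 = -14$)
$l{\left(Z \right)} = -14$
$x{\left(H,D \right)} = 44 + 143 H$
$\left(314282 + x{\left(l{\left(-20 \right)},-581 \right)}\right) + 99990 = \left(314282 + \left(44 + 143 \left(-14\right)\right)\right) + 99990 = \left(314282 + \left(44 - 2002\right)\right) + 99990 = \left(314282 - 1958\right) + 99990 = 312324 + 99990 = 412314$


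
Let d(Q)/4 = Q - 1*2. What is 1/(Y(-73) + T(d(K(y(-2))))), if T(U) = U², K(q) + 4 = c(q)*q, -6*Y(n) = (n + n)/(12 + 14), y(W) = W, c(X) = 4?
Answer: 78/244681 ≈ 0.00031878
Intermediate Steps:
Y(n) = -n/78 (Y(n) = -(n + n)/(6*(12 + 14)) = -2*n/(6*26) = -n/78)
K(q) = -4 + 4*q
d(Q) = -8 + 4*Q (d(Q) = 4*(Q - 1*2) = 4*(Q - 2) = 4*(-2 + Q) = -8 + 4*Q)
1/(Y(-73) + T(d(K(y(-2))))) = 1/(-1/78*(-73) + (-8 + 4*(-4 + 4*(-2)))²) = 1/(73/78 + (-8 + 4*(-4 - 8))²) = 1/(73/78 + (-8 + 4*(-12))²) = 1/(73/78 + (-8 - 48)²) = 1/(73/78 + (-56)²) = 1/(73/78 + 3136) = 1/(244681/78) = 78/244681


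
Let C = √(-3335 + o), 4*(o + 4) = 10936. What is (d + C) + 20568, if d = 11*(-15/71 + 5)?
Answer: 1464068/71 + 11*I*√5 ≈ 20621.0 + 24.597*I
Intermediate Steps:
o = 2730 (o = -4 + (¼)*10936 = -4 + 2734 = 2730)
C = 11*I*√5 (C = √(-3335 + 2730) = √(-605) = 11*I*√5 ≈ 24.597*I)
d = 3740/71 (d = 11*(-15*1/71 + 5) = 11*(-15/71 + 5) = 11*(340/71) = 3740/71 ≈ 52.676)
(d + C) + 20568 = (3740/71 + 11*I*√5) + 20568 = 1464068/71 + 11*I*√5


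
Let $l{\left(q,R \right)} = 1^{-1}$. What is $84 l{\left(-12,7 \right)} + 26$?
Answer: $110$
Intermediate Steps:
$l{\left(q,R \right)} = 1$
$84 l{\left(-12,7 \right)} + 26 = 84 \cdot 1 + 26 = 84 + 26 = 110$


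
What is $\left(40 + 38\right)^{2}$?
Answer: $6084$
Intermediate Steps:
$\left(40 + 38\right)^{2} = 78^{2} = 6084$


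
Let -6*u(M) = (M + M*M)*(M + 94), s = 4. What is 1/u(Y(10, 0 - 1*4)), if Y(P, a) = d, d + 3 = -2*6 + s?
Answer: -3/4565 ≈ -0.00065717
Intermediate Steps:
d = -11 (d = -3 + (-2*6 + 4) = -3 + (-12 + 4) = -3 - 8 = -11)
Y(P, a) = -11
u(M) = -(94 + M)*(M + M²)/6 (u(M) = -(M + M*M)*(M + 94)/6 = -(M + M²)*(94 + M)/6 = -(94 + M)*(M + M²)/6)
1/u(Y(10, 0 - 1*4)) = 1/(-⅙*(-11)*(94 + (-11)² + 95*(-11))) = 1/(-⅙*(-11)*(94 + 121 - 1045)) = 1/(-⅙*(-11)*(-830)) = 1/(-4565/3) = -3/4565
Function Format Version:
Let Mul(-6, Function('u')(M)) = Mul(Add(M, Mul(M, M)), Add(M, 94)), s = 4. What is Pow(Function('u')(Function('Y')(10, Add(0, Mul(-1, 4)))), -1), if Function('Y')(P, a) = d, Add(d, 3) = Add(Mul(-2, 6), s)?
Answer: Rational(-3, 4565) ≈ -0.00065717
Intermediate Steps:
d = -11 (d = Add(-3, Add(Mul(-2, 6), 4)) = Add(-3, Add(-12, 4)) = Add(-3, -8) = -11)
Function('Y')(P, a) = -11
Function('u')(M) = Mul(Rational(-1, 6), Add(94, M), Add(M, Pow(M, 2))) (Function('u')(M) = Mul(Rational(-1, 6), Mul(Add(M, Mul(M, M)), Add(M, 94))) = Mul(Rational(-1, 6), Mul(Add(M, Pow(M, 2)), Add(94, M))) = Mul(Rational(-1, 6), Mul(Add(94, M), Add(M, Pow(M, 2)))) = Mul(Rational(-1, 6), Add(94, M), Add(M, Pow(M, 2))))
Pow(Function('u')(Function('Y')(10, Add(0, Mul(-1, 4)))), -1) = Pow(Mul(Rational(-1, 6), -11, Add(94, Pow(-11, 2), Mul(95, -11))), -1) = Pow(Mul(Rational(-1, 6), -11, Add(94, 121, -1045)), -1) = Pow(Mul(Rational(-1, 6), -11, -830), -1) = Pow(Rational(-4565, 3), -1) = Rational(-3, 4565)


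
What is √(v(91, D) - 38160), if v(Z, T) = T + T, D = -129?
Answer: I*√38418 ≈ 196.01*I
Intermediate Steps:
v(Z, T) = 2*T
√(v(91, D) - 38160) = √(2*(-129) - 38160) = √(-258 - 38160) = √(-38418) = I*√38418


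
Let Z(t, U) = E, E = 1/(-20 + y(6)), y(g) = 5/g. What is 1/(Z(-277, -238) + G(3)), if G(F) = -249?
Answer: -115/28641 ≈ -0.0040152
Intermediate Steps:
E = -6/115 (E = 1/(-20 + 5/6) = 1/(-115/6) = -6/115 ≈ -0.052174)
Z(t, U) = -6/115
1/(Z(-277, -238) + G(3)) = 1/(-6/115 - 249) = 1/(-28641/115) = -115/28641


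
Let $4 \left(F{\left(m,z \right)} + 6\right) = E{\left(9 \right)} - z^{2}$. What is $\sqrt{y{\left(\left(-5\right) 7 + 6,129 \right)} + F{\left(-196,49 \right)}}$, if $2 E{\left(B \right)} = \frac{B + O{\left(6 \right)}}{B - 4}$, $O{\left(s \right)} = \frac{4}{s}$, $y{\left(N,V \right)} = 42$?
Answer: $\frac{i \sqrt{2030430}}{60} \approx 23.749 i$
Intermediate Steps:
$E{\left(B \right)} = \frac{\frac{2}{3} + B}{2 \left(-4 + B\right)}$ ($E{\left(B \right)} = \frac{\left(B + \frac{4}{6}\right) \frac{1}{B - 4}}{2} = \frac{\left(B + 4 \cdot \frac{1}{6}\right) \frac{1}{-4 + B}}{2} = \frac{\left(B + \frac{2}{3}\right) \frac{1}{-4 + B}}{2} = \frac{\left(\frac{2}{3} + B\right) \frac{1}{-4 + B}}{2} = \frac{\frac{1}{-4 + B} \left(\frac{2}{3} + B\right)}{2} = \frac{\frac{2}{3} + B}{2 \left(-4 + B\right)}$)
$F{\left(m,z \right)} = - \frac{691}{120} - \frac{z^{2}}{4}$ ($F{\left(m,z \right)} = -6 + \frac{\frac{2 + 3 \cdot 9}{6 \left(-4 + 9\right)} - z^{2}}{4} = -6 + \frac{\frac{2 + 27}{6 \cdot 5} - z^{2}}{4} = -6 + \frac{\frac{1}{6} \cdot \frac{1}{5} \cdot 29 - z^{2}}{4} = -6 + \frac{\frac{29}{30} - z^{2}}{4} = -6 - \left(- \frac{29}{120} + \frac{z^{2}}{4}\right) = - \frac{691}{120} - \frac{z^{2}}{4}$)
$\sqrt{y{\left(\left(-5\right) 7 + 6,129 \right)} + F{\left(-196,49 \right)}} = \sqrt{42 - \left(\frac{691}{120} + \frac{49^{2}}{4}\right)} = \sqrt{42 - \frac{72721}{120}} = \sqrt{- \frac{67681}{120}} = \frac{i \sqrt{2030430}}{60}$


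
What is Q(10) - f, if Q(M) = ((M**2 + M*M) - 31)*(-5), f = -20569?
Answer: 19724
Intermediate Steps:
Q(M) = 155 - 10*M**2 (Q(M) = ((M**2 + M**2) - 31)*(-5) = (2*M**2 - 31)*(-5) = (-31 + 2*M**2)*(-5) = 155 - 10*M**2)
Q(10) - f = (155 - 10*10**2) - 1*(-20569) = (155 - 10*100) + 20569 = (155 - 1000) + 20569 = -845 + 20569 = 19724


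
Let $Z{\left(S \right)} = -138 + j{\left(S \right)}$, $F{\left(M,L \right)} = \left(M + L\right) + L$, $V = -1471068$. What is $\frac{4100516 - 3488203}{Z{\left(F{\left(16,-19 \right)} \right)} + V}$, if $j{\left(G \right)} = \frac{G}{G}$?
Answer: $- \frac{612313}{1471205} \approx -0.4162$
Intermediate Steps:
$F{\left(M,L \right)} = M + 2 L$ ($F{\left(M,L \right)} = \left(L + M\right) + L = M + 2 L$)
$j{\left(G \right)} = 1$
$Z{\left(S \right)} = -137$ ($Z{\left(S \right)} = -138 + 1 = -137$)
$\frac{4100516 - 3488203}{Z{\left(F{\left(16,-19 \right)} \right)} + V} = \frac{4100516 - 3488203}{-137 - 1471068} = \frac{612313}{-1471205} = 612313 \left(- \frac{1}{1471205}\right) = - \frac{612313}{1471205}$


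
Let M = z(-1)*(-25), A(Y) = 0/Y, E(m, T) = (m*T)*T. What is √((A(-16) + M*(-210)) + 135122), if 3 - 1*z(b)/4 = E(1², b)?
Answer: √177122 ≈ 420.86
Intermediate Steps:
E(m, T) = m*T² (E(m, T) = (T*m)*T = m*T²)
z(b) = 12 - 4*b² (z(b) = 12 - 4*1²*b² = 12 - 4*b²)
A(Y) = 0
M = -200 (M = (12 - 4*(-1)²)*(-25) = (12 - 4*1)*(-25) = (12 - 4)*(-25) = 8*(-25) = -200)
√((A(-16) + M*(-210)) + 135122) = √((0 - 200*(-210)) + 135122) = √((0 + 42000) + 135122) = √(42000 + 135122) = √177122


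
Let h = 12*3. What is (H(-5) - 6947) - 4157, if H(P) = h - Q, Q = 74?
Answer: -11142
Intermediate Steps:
h = 36
H(P) = -38 (H(P) = 36 - 1*74 = 36 - 74 = -38)
(H(-5) - 6947) - 4157 = (-38 - 6947) - 4157 = -6985 - 4157 = -11142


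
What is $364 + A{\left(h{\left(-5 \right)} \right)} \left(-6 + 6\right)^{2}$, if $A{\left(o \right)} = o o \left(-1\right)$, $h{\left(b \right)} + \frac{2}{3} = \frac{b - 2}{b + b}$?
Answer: $364$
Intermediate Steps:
$h{\left(b \right)} = - \frac{2}{3} + \frac{-2 + b}{2 b}$ ($h{\left(b \right)} = - \frac{2}{3} + \frac{b - 2}{b + b} = - \frac{2}{3} + \frac{-2 + b}{2 b}$)
$A{\left(o \right)} = - o^{2}$ ($A{\left(o \right)} = o^{2} \left(-1\right) = - o^{2}$)
$364 + A{\left(h{\left(-5 \right)} \right)} \left(-6 + 6\right)^{2} = 364 + - \left(\frac{-6 - -5}{6 \left(-5\right)}\right)^{2} \left(-6 + 6\right)^{2} = 364 + - \left(\frac{1}{6} \left(- \frac{1}{5}\right) \left(-6 + 5\right)\right)^{2} \cdot 0^{2} = 364 + - \left(\frac{1}{6} \left(- \frac{1}{5}\right) \left(-1\right)\right)^{2} \cdot 0 = 364 + - \frac{1}{900} \cdot 0 = 364 + \left(-1\right) \frac{1}{900} \cdot 0 = 364 - 0 = 364 + 0 = 364$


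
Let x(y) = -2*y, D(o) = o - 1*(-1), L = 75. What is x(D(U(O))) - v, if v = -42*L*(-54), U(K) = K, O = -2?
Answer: -170098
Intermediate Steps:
D(o) = 1 + o (D(o) = o + 1 = 1 + o)
v = 170100 (v = -42*75*(-54) = -3150*(-54) = 170100)
x(D(U(O))) - v = -2*(1 - 2) - 1*170100 = -2*(-1) - 170100 = 2 - 170100 = -170098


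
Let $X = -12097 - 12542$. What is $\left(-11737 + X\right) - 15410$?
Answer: $-51786$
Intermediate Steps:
$X = -24639$ ($X = -12097 - 12542 = -24639$)
$\left(-11737 + X\right) - 15410 = \left(-11737 - 24639\right) - 15410 = -36376 - 15410 = -51786$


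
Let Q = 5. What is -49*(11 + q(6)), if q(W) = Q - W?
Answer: -490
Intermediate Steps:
q(W) = 5 - W
-49*(11 + q(6)) = -49*(11 + (5 - 1*6)) = -49*(11 + (5 - 6)) = -49*(11 - 1) = -49*10 = -490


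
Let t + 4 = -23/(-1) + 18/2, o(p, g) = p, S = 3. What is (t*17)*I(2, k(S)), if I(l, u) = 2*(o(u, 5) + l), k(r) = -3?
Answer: -952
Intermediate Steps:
I(l, u) = 2*l + 2*u (I(l, u) = 2*(u + l) = 2*(l + u) = 2*l + 2*u)
t = 28 (t = -4 + (-23/(-1) + 18/2) = -4 + (-23*(-1) + 18*(1/2)) = -4 + (23 + 9) = -4 + 32 = 28)
(t*17)*I(2, k(S)) = (28*17)*(2*2 + 2*(-3)) = 476*(4 - 6) = 476*(-2) = -952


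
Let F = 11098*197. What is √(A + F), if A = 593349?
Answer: √2779655 ≈ 1667.2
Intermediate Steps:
F = 2186306
√(A + F) = √(593349 + 2186306) = √2779655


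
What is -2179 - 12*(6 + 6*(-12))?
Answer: -1387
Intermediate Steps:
-2179 - 12*(6 + 6*(-12)) = -2179 - 12*(6 - 72) = -2179 - 12*(-66) = -2179 + 792 = -1387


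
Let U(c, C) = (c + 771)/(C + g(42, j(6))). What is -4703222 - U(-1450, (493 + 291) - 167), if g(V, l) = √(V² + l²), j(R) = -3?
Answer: -1782125648409/378916 - 2037*√197/378916 ≈ -4.7032e+6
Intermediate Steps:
U(c, C) = (771 + c)/(C + 3*√197) (U(c, C) = (c + 771)/(C + √(42² + (-3)²)) = (771 + c)/(C + √(1764 + 9)) = (771 + c)/(C + √1773) = (771 + c)/(C + 3*√197))
-4703222 - U(-1450, (493 + 291) - 167) = -4703222 - (771 - 1450)/(((493 + 291) - 167) + 3*√197) = -4703222 - (-679)/((784 - 167) + 3*√197) = -4703222 - (-679)/(617 + 3*√197) = -4703222 + 679/(617 + 3*√197)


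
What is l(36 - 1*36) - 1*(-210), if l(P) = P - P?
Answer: 210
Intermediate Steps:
l(P) = 0
l(36 - 1*36) - 1*(-210) = 0 - 1*(-210) = 0 + 210 = 210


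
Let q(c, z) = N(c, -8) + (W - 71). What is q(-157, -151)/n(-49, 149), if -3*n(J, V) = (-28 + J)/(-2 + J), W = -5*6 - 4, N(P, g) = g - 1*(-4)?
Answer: 16677/77 ≈ 216.58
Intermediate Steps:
N(P, g) = 4 + g (N(P, g) = g + 4 = 4 + g)
W = -34 (W = -30 - 4 = -34)
n(J, V) = -(-28 + J)/(3*(-2 + J))
q(c, z) = -109 (q(c, z) = (4 - 8) + (-34 - 71) = -4 - 105 = -109)
q(-157, -151)/n(-49, 149) = -109*3*(-2 - 49)/(28 - 1*(-49)) = -109*(-153/(28 + 49)) = -109/((⅓)*(-1/51)*77) = -109/(-77/153) = -109*(-153/77) = 16677/77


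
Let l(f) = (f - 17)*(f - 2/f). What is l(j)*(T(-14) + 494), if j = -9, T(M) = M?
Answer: 328640/3 ≈ 1.0955e+5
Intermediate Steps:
l(f) = (-17 + f)*(f - 2/f)
l(j)*(T(-14) + 494) = (-2 + (-9)² - 17*(-9) + 34/(-9))*(-14 + 494) = (-2 + 81 + 153 + 34*(-⅑))*480 = (-2 + 81 + 153 - 34/9)*480 = (2054/9)*480 = 328640/3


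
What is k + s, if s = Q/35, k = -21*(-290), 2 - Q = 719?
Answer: 212433/35 ≈ 6069.5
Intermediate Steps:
Q = -717 (Q = 2 - 1*719 = 2 - 719 = -717)
k = 6090
s = -717/35 ≈ -20.486
k + s = 6090 - 717/35 = 212433/35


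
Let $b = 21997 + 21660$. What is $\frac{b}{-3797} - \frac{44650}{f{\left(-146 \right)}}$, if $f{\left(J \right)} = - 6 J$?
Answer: $- \frac{103889791}{1663086} \approx -62.468$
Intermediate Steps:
$b = 43657$
$\frac{b}{-3797} - \frac{44650}{f{\left(-146 \right)}} = \frac{43657}{-3797} - \frac{44650}{\left(-6\right) \left(-146\right)} = 43657 \left(- \frac{1}{3797}\right) - \frac{44650}{876} = - \frac{43657}{3797} - \frac{22325}{438} = - \frac{103889791}{1663086}$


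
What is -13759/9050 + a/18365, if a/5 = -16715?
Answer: -201807557/33240650 ≈ -6.0711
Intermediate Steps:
a = -83575 (a = 5*(-16715) = -83575)
-13759/9050 + a/18365 = -13759/9050 - 83575/18365 = -13759*1/9050 - 83575*1/18365 = -13759/9050 - 16715/3673 = -201807557/33240650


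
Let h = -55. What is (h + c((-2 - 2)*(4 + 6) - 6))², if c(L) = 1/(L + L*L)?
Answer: 12961594801/4284900 ≈ 3024.9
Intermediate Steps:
c(L) = 1/(L + L²)
(h + c((-2 - 2)*(4 + 6) - 6))² = (-55 + 1/(((-2 - 2)*(4 + 6) - 6)*(1 + ((-2 - 2)*(4 + 6) - 6))))² = (-55 + 1/((-4*10 - 6)*(1 + (-4*10 - 6))))² = (-55 + 1/((-40 - 6)*(1 + (-40 - 6))))² = (-55 + 1/((-46)*(1 - 46)))² = (-55 - 1/46/(-45))² = (-55 - 1/46*(-1/45))² = (-55 + 1/2070)² = (-113849/2070)² = 12961594801/4284900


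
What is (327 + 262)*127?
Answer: 74803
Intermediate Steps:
(327 + 262)*127 = 589*127 = 74803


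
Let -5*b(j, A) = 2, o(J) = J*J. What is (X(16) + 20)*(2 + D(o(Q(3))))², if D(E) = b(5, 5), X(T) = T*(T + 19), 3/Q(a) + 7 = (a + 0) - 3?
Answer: 7424/5 ≈ 1484.8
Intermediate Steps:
Q(a) = 3/(-10 + a) (Q(a) = 3/(-7 + ((a + 0) - 3)) = 3/(-7 + (a - 3)) = 3/(-7 + (-3 + a)) = 3/(-10 + a))
o(J) = J²
b(j, A) = -⅖ (b(j, A) = -⅕*2 = -⅖)
X(T) = T*(19 + T)
D(E) = -⅖
(X(16) + 20)*(2 + D(o(Q(3))))² = (16*(19 + 16) + 20)*(2 - ⅖)² = (16*35 + 20)*(8/5)² = (560 + 20)*(64/25) = 580*(64/25) = 7424/5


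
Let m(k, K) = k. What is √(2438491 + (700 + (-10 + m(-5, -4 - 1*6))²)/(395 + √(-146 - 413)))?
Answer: √((963204870 + 2438491*I*√559)/(395 + I*√559)) ≈ 1561.6 - 0.e-5*I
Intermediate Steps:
√(2438491 + (700 + (-10 + m(-5, -4 - 1*6))²)/(395 + √(-146 - 413))) = √(2438491 + (700 + (-10 - 5)²)/(395 + √(-146 - 413))) = √(2438491 + (700 + (-15)²)/(395 + √(-559))) = √(2438491 + (700 + 225)/(395 + I*√559)) = √(2438491 + 925/(395 + I*√559))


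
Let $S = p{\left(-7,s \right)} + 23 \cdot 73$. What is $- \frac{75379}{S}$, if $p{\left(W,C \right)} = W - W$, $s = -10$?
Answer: $- \frac{75379}{1679} \approx -44.895$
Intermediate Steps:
$p{\left(W,C \right)} = 0$
$S = 1679$ ($S = 0 + 23 \cdot 73 = 0 + 1679 = 1679$)
$- \frac{75379}{S} = - \frac{75379}{1679}$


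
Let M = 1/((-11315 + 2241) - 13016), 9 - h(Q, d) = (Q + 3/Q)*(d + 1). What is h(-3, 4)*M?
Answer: -29/22090 ≈ -0.0013128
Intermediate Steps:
h(Q, d) = 9 - (1 + d)*(Q + 3/Q) (h(Q, d) = 9 - (Q + 3/Q)*(d + 1) = 9 - (Q + 3/Q)*(1 + d) = 9 - (1 + d)*(Q + 3/Q))
M = -1/22090 (M = 1/(-9074 - 13016) = 1/(-22090) = -1/22090 ≈ -4.5269e-5)
h(-3, 4)*M = (9 - 1*(-3) - 3/(-3) - 1*(-3)*4 - 3*4/(-3))*(-1/22090) = (9 + 3 - 3*(-⅓) + 12 - 3*4*(-⅓))*(-1/22090) = (9 + 3 + 1 + 12 + 4)*(-1/22090) = 29*(-1/22090) = -29/22090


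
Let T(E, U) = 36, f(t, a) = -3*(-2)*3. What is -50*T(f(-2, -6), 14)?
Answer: -1800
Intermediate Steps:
f(t, a) = 18 (f(t, a) = 6*3 = 18)
-50*T(f(-2, -6), 14) = -50*36 = -1800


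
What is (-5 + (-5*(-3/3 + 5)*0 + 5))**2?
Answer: 0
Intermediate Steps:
(-5 + (-5*(-3/3 + 5)*0 + 5))**2 = (-5 + (-5*(-3*1/3 + 5)*0 + 5))**2 = (-5 + (-5*(-1 + 5)*0 + 5))**2 = (-5 + (-5*4*0 + 5))**2 = (-5 + (-20*0 + 5))**2 = (-5 + (0 + 5))**2 = (-5 + 5)**2 = 0**2 = 0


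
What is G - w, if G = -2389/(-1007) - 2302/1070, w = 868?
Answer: -467511602/538745 ≈ -867.78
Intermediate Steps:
G = 119058/538745 (G = -2389*(-1/1007) - 2302*1/1070 = 2389/1007 - 1151/535 = 119058/538745 ≈ 0.22099)
G - w = 119058/538745 - 1*868 = 119058/538745 - 868 = -467511602/538745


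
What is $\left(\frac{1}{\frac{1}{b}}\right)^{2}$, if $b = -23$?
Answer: $529$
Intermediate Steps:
$\left(\frac{1}{\frac{1}{b}}\right)^{2} = \left(\frac{1}{\frac{1}{-23}}\right)^{2} = \left(\frac{1}{- \frac{1}{23}}\right)^{2} = \left(-23\right)^{2} = 529$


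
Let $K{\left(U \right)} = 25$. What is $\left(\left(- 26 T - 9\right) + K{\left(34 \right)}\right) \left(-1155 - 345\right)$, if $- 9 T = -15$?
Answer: $41000$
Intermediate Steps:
$T = \frac{5}{3}$ ($T = \left(- \frac{1}{9}\right) \left(-15\right) = \frac{5}{3} \approx 1.6667$)
$\left(\left(- 26 T - 9\right) + K{\left(34 \right)}\right) \left(-1155 - 345\right) = \left(\left(\left(-26\right) \frac{5}{3} - 9\right) + 25\right) \left(-1155 - 345\right) = \left(\left(- \frac{130}{3} - 9\right) + 25\right) \left(-1155 + \left(-2448 + 2103\right)\right) = \left(- \frac{157}{3} + 25\right) \left(-1155 - 345\right) = \left(- \frac{82}{3}\right) \left(-1500\right) = 41000$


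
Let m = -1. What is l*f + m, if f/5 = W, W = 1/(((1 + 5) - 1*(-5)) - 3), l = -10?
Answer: -29/4 ≈ -7.2500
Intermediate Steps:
W = ⅛ (W = 1/((6 + 5) - 3) = 1/(11 - 3) = 1/8 = ⅛ ≈ 0.12500)
f = 5/8 (f = 5*(⅛) = 5/8 ≈ 0.62500)
l*f + m = -10*5/8 - 1 = -25/4 - 1 = -29/4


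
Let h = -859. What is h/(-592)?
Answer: 859/592 ≈ 1.4510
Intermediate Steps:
h/(-592) = -859/(-592) = -859*(-1/592) = 859/592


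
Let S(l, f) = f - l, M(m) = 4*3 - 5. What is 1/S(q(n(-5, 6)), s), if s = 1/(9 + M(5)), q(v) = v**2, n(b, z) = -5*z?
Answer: -16/14399 ≈ -0.0011112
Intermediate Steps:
M(m) = 7 (M(m) = 12 - 5 = 7)
s = 1/16 (s = 1/(9 + 7) = 1/16 ≈ 0.062500)
1/S(q(n(-5, 6)), s) = 1/(1/16 - (-5*6)**2) = 1/(1/16 - 1*(-30)**2) = 1/(1/16 - 1*900) = 1/(1/16 - 900) = 1/(-14399/16) = -16/14399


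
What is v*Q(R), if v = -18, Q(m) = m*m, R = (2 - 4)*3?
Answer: -648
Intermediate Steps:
R = -6 (R = -2*3 = -6)
Q(m) = m²
v*Q(R) = -18*(-6)² = -18*36 = -648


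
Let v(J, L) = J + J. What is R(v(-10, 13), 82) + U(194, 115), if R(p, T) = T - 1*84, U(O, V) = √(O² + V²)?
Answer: -2 + √50861 ≈ 223.52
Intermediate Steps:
v(J, L) = 2*J
R(p, T) = -84 + T (R(p, T) = T - 84 = -84 + T)
R(v(-10, 13), 82) + U(194, 115) = (-84 + 82) + √(194² + 115²) = -2 + √(37636 + 13225) = -2 + √50861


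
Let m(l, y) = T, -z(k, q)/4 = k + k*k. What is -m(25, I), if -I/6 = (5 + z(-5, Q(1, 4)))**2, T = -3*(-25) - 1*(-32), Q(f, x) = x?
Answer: -107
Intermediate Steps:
z(k, q) = -4*k - 4*k**2 (z(k, q) = -4*(k + k*k) = -4*(k + k**2) = -4*k - 4*k**2)
T = 107 (T = 75 + 32 = 107)
I = -33750 (I = -6*(5 - 4*(-5)*(1 - 5))**2 = -6*(5 - 4*(-5)*(-4))**2 = -6*(5 - 80)**2 = -6*(-75)**2 = -6*5625 = -33750)
m(l, y) = 107
-m(25, I) = -1*107 = -107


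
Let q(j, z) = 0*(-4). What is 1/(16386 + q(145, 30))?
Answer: 1/16386 ≈ 6.1028e-5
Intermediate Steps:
q(j, z) = 0
1/(16386 + q(145, 30)) = 1/(16386 + 0) = 1/16386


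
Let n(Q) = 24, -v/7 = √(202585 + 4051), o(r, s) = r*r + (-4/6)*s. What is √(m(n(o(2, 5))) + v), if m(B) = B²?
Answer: √(576 - 14*√51659) ≈ 51.049*I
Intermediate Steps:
o(r, s) = r² - 2*s/3 (o(r, s) = r² + (-4*⅙)*s = r² - 2*s/3)
v = -14*√51659 (v = -7*√(202585 + 4051) = -14*√51659 ≈ -3182.0)
√(m(n(o(2, 5))) + v) = √(24² - 14*√51659) = √(576 - 14*√51659)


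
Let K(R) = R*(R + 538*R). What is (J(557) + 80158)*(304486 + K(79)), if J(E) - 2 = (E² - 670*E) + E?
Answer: 65209211760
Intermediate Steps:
J(E) = 2 + E² - 669*E (J(E) = 2 + ((E² - 670*E) + E) = 2 + (E² - 669*E) = 2 + E² - 669*E)
K(R) = 539*R² (K(R) = R*(539*R) = 539*R²)
(J(557) + 80158)*(304486 + K(79)) = ((2 + 557² - 669*557) + 80158)*(304486 + 539*79²) = ((2 + 310249 - 372633) + 80158)*(304486 + 539*6241) = (-62382 + 80158)*(304486 + 3363899) = 17776*3668385 = 65209211760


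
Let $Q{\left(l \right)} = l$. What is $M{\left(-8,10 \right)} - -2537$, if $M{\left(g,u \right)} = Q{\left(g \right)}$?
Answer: $2529$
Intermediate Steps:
$M{\left(g,u \right)} = g$
$M{\left(-8,10 \right)} - -2537 = -8 - -2537 = -8 + 2537 = 2529$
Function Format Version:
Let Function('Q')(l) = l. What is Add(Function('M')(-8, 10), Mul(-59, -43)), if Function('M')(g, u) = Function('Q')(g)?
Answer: 2529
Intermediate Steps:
Function('M')(g, u) = g
Add(Function('M')(-8, 10), Mul(-59, -43)) = Add(-8, Mul(-59, -43)) = Add(-8, 2537) = 2529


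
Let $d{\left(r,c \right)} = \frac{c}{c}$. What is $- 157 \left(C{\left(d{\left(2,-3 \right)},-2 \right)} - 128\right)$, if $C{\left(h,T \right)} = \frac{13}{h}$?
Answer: $18055$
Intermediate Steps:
$d{\left(r,c \right)} = 1$
$- 157 \left(C{\left(d{\left(2,-3 \right)},-2 \right)} - 128\right) = - 157 \left(\frac{13}{1} - 128\right) = - 157 \left(13 \cdot 1 - 128\right) = - 157 \left(13 - 128\right) = \left(-157\right) \left(-115\right) = 18055$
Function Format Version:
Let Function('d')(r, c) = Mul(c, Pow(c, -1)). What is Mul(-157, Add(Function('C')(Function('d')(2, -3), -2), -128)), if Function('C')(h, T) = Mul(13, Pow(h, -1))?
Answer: 18055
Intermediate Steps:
Function('d')(r, c) = 1
Mul(-157, Add(Function('C')(Function('d')(2, -3), -2), -128)) = Mul(-157, Add(Mul(13, Pow(1, -1)), -128)) = Mul(-157, Add(Mul(13, 1), -128)) = Mul(-157, Add(13, -128)) = Mul(-157, -115) = 18055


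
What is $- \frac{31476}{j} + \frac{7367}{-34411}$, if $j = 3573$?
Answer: $- \frac{369814309}{40983501} \approx -9.0235$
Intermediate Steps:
$- \frac{31476}{j} + \frac{7367}{-34411} = - \frac{31476}{3573} + \frac{7367}{-34411} = \left(-31476\right) \frac{1}{3573} + 7367 \left(- \frac{1}{34411}\right) = - \frac{10492}{1191} - \frac{7367}{34411} = - \frac{369814309}{40983501}$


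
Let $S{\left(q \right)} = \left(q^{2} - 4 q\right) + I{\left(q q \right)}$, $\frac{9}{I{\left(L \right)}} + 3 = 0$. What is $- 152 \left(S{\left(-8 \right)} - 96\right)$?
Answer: $456$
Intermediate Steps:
$I{\left(L \right)} = -3$ ($I{\left(L \right)} = \frac{9}{-3 + 0} = \frac{9}{-3} = 9 \left(- \frac{1}{3}\right) = -3$)
$S{\left(q \right)} = -3 + q^{2} - 4 q$ ($S{\left(q \right)} = \left(q^{2} - 4 q\right) - 3 = -3 + q^{2} - 4 q$)
$- 152 \left(S{\left(-8 \right)} - 96\right) = - 152 \left(\left(-3 + \left(-8\right)^{2} - -32\right) - 96\right) = - 152 \left(\left(-3 + 64 + 32\right) - 96\right) = - 152 \left(93 - 96\right) = \left(-152\right) \left(-3\right) = 456$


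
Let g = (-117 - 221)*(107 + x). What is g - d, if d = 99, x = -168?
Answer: 20519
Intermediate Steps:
g = 20618 (g = (-117 - 221)*(107 - 168) = -338*(-61) = 20618)
g - d = 20618 - 1*99 = 20618 - 99 = 20519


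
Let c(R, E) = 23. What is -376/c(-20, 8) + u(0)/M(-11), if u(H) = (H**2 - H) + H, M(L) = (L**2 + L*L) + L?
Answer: -376/23 ≈ -16.348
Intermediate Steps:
M(L) = L + 2*L**2 (M(L) = (L**2 + L**2) + L = 2*L**2 + L = L + 2*L**2)
u(H) = H**2
-376/c(-20, 8) + u(0)/M(-11) = -376/23 + 0**2/((-11*(1 + 2*(-11)))) = -376*1/23 + 0/((-11*(1 - 22))) = -376/23 + 0/((-11*(-21))) = -376/23 + 0/231 = -376/23 + 0*(1/231) = -376/23 + 0 = -376/23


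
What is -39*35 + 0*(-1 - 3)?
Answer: -1365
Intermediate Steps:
-39*35 + 0*(-1 - 3) = -1365 + 0*(-4) = -1365 + 0 = -1365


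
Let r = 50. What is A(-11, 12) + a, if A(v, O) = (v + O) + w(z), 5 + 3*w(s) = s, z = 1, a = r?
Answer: 149/3 ≈ 49.667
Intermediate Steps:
a = 50
w(s) = -5/3 + s/3
A(v, O) = -4/3 + O + v (A(v, O) = (v + O) + (-5/3 + (⅓)*1) = (O + v) + (-5/3 + ⅓) = (O + v) - 4/3 = -4/3 + O + v)
A(-11, 12) + a = (-4/3 + 12 - 11) + 50 = -⅓ + 50 = 149/3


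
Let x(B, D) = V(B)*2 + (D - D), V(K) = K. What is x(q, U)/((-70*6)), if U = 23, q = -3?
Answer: 1/70 ≈ 0.014286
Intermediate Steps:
x(B, D) = 2*B (x(B, D) = B*2 + (D - D) = 2*B + 0 = 2*B)
x(q, U)/((-70*6)) = (2*(-3))/((-70*6)) = -6/(-420) = -6*(-1/420) = 1/70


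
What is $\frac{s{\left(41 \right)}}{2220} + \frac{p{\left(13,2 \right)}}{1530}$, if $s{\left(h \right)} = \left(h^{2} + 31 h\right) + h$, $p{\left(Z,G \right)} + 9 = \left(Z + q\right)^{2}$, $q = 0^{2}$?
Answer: $\frac{164483}{113220} \approx 1.4528$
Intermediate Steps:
$q = 0$
$p{\left(Z,G \right)} = -9 + Z^{2}$ ($p{\left(Z,G \right)} = -9 + \left(Z + 0\right)^{2} = -9 + Z^{2}$)
$s{\left(h \right)} = h^{2} + 32 h$
$\frac{s{\left(41 \right)}}{2220} + \frac{p{\left(13,2 \right)}}{1530} = \frac{41 \left(32 + 41\right)}{2220} + \frac{-9 + 13^{2}}{1530} = 41 \cdot 73 \cdot \frac{1}{2220} + \left(-9 + 169\right) \frac{1}{1530} = 2993 \cdot \frac{1}{2220} + 160 \cdot \frac{1}{1530} = \frac{2993}{2220} + \frac{16}{153} = \frac{164483}{113220}$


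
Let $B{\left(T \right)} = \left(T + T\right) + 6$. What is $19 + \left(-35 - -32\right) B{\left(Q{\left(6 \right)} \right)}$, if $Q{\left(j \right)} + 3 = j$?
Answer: $-17$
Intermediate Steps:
$Q{\left(j \right)} = -3 + j$
$B{\left(T \right)} = 6 + 2 T$ ($B{\left(T \right)} = 2 T + 6 = 6 + 2 T$)
$19 + \left(-35 - -32\right) B{\left(Q{\left(6 \right)} \right)} = 19 + \left(-35 - -32\right) \left(6 + 2 \left(-3 + 6\right)\right) = 19 + \left(-35 + 32\right) \left(6 + 2 \cdot 3\right) = 19 - 3 \left(6 + 6\right) = 19 - 36 = -17$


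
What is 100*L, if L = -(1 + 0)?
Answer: -100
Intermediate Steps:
L = -1 (L = -1*1 = -1)
100*L = 100*(-1) = -100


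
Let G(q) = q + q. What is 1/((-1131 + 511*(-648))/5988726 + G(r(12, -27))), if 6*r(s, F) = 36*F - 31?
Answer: -1996242/667520995 ≈ -0.0029905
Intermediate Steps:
r(s, F) = -31/6 + 6*F (r(s, F) = (36*F - 31)/6 = (-31 + 36*F)/6 = -31/6 + 6*F)
G(q) = 2*q
1/((-1131 + 511*(-648))/5988726 + G(r(12, -27))) = 1/((-1131 + 511*(-648))/5988726 + 2*(-31/6 + 6*(-27))) = 1/((-1131 - 331128)*(1/5988726) + 2*(-31/6 - 162)) = 1/(-332259*1/5988726 + 2*(-1003/6)) = 1/(-110753/1996242 - 1003/3) = 1/(-667520995/1996242) = -1996242/667520995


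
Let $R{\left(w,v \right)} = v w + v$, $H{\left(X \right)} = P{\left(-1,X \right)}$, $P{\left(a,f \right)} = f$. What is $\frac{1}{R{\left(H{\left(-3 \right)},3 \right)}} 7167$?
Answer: $- \frac{2389}{2} \approx -1194.5$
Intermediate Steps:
$H{\left(X \right)} = X$
$R{\left(w,v \right)} = v + v w$
$\frac{1}{R{\left(H{\left(-3 \right)},3 \right)}} 7167 = \frac{1}{3 \left(1 - 3\right)} 7167 = \frac{1}{3 \left(-2\right)} 7167 = \frac{1}{-6} \cdot 7167 = \left(- \frac{1}{6}\right) 7167 = - \frac{2389}{2}$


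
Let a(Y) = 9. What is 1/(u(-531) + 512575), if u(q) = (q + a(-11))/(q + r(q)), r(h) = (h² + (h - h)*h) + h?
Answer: 31211/15997978267 ≈ 1.9509e-6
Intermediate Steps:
r(h) = h + h² (r(h) = (h² + 0*h) + h = (h² + 0) + h = h² + h = h + h²)
u(q) = (9 + q)/(q + q*(1 + q)) (u(q) = (q + 9)/(q + q*(1 + q)) = (9 + q)/(q + q*(1 + q)))
1/(u(-531) + 512575) = 1/((9 - 531)/((-531)*(2 - 531)) + 512575) = 1/(-1/531*(-522)/(-529) + 512575) = 1/(-1/531*(-1/529)*(-522) + 512575) = 1/(-58/31211 + 512575) = 1/(15997978267/31211) = 31211/15997978267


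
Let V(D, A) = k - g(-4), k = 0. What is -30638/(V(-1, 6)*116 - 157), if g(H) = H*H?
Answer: 30638/2013 ≈ 15.220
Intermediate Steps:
g(H) = H²
V(D, A) = -16 (V(D, A) = 0 - 1*(-4)² = 0 - 1*16 = 0 - 16 = -16)
-30638/(V(-1, 6)*116 - 157) = -30638/(-16*116 - 157) = -30638/(-1856 - 157) = -30638/(-2013) = -30638*(-1/2013) = 30638/2013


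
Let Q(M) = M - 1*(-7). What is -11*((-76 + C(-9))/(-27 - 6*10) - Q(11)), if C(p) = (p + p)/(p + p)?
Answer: 5467/29 ≈ 188.52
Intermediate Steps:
Q(M) = 7 + M (Q(M) = M + 7 = 7 + M)
C(p) = 1 (C(p) = (2*p)/((2*p)) = (2*p)*(1/(2*p)) = 1)
-11*((-76 + C(-9))/(-27 - 6*10) - Q(11)) = -11*((-76 + 1)/(-27 - 6*10) - (7 + 11)) = -11*(-75/(-27 - 60) - 1*18) = -11*(-75/(-87) - 18) = -11*(-75*(-1/87) - 18) = -11*(25/29 - 18) = -11*(-497/29) = 5467/29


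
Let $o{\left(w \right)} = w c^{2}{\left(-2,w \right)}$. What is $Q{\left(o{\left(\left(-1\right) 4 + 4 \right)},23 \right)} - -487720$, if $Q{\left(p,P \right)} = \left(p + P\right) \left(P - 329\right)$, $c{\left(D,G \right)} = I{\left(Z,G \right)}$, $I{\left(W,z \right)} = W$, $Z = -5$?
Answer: $480682$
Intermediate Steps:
$c{\left(D,G \right)} = -5$
$o{\left(w \right)} = 25 w$ ($o{\left(w \right)} = w \left(-5\right)^{2} = w 25 = 25 w$)
$Q{\left(p,P \right)} = \left(-329 + P\right) \left(P + p\right)$ ($Q{\left(p,P \right)} = \left(P + p\right) \left(-329 + P\right) = \left(-329 + P\right) \left(P + p\right)$)
$Q{\left(o{\left(\left(-1\right) 4 + 4 \right)},23 \right)} - -487720 = \left(23^{2} - 7567 - 329 \cdot 25 \left(\left(-1\right) 4 + 4\right) + 23 \cdot 25 \left(\left(-1\right) 4 + 4\right)\right) - -487720 = \left(529 - 7567 - 329 \cdot 25 \left(-4 + 4\right) + 23 \cdot 25 \left(-4 + 4\right)\right) + 487720 = \left(529 - 7567 - 329 \cdot 25 \cdot 0 + 23 \cdot 25 \cdot 0\right) + 487720 = \left(529 - 7567 - 0 + 23 \cdot 0\right) + 487720 = \left(529 - 7567 + 0 + 0\right) + 487720 = -7038 + 487720 = 480682$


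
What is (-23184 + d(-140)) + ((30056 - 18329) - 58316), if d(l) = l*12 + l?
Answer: -71593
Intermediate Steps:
d(l) = 13*l (d(l) = 12*l + l = 13*l)
(-23184 + d(-140)) + ((30056 - 18329) - 58316) = (-23184 + 13*(-140)) + ((30056 - 18329) - 58316) = (-23184 - 1820) + (11727 - 58316) = -25004 - 46589 = -71593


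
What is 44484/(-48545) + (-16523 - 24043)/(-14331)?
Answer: 443925422/231899465 ≈ 1.9143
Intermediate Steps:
44484/(-48545) + (-16523 - 24043)/(-14331) = 44484*(-1/48545) - 40566*(-1/14331) = -44484/48545 + 13522/4777 = 443925422/231899465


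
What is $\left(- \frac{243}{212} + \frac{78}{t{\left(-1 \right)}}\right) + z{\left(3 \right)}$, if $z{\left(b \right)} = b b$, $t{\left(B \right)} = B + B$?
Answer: $- \frac{6603}{212} \approx -31.146$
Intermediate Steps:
$t{\left(B \right)} = 2 B$
$z{\left(b \right)} = b^{2}$
$\left(- \frac{243}{212} + \frac{78}{t{\left(-1 \right)}}\right) + z{\left(3 \right)} = \left(- \frac{243}{212} + \frac{78}{2 \left(-1\right)}\right) + 3^{2} = \left(\left(-243\right) \frac{1}{212} + \frac{78}{-2}\right) + 9 = \left(- \frac{243}{212} + 78 \left(- \frac{1}{2}\right)\right) + 9 = \left(- \frac{243}{212} - 39\right) + 9 = - \frac{8511}{212} + 9 = - \frac{6603}{212}$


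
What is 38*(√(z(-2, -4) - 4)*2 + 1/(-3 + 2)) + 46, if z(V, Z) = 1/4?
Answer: 8 + 38*I*√15 ≈ 8.0 + 147.17*I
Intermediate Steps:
z(V, Z) = ¼
38*(√(z(-2, -4) - 4)*2 + 1/(-3 + 2)) + 46 = 38*(√(¼ - 4)*2 + 1/(-3 + 2)) + 46 = 38*(√(-15/4)*2 + 1/(-1)) + 46 = 38*((I*√15/2)*2 - 1) + 46 = 38*(I*√15 - 1) + 46 = 38*(-1 + I*√15) + 46 = (-38 + 38*I*√15) + 46 = 8 + 38*I*√15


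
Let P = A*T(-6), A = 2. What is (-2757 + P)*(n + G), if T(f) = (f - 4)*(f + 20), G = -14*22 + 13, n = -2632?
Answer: 8889299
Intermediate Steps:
G = -295 (G = -308 + 13 = -295)
T(f) = (-4 + f)*(20 + f)
P = -280 (P = 2*(-80 + (-6)**2 + 16*(-6)) = 2*(-80 + 36 - 96) = 2*(-140) = -280)
(-2757 + P)*(n + G) = (-2757 - 280)*(-2632 - 295) = -3037*(-2927) = 8889299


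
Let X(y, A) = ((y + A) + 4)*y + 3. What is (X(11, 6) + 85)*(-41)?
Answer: -13079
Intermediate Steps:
X(y, A) = 3 + y*(4 + A + y) (X(y, A) = ((A + y) + 4)*y + 3 = (4 + A + y)*y + 3 = y*(4 + A + y) + 3 = 3 + y*(4 + A + y))
(X(11, 6) + 85)*(-41) = ((3 + 11² + 4*11 + 6*11) + 85)*(-41) = ((3 + 121 + 44 + 66) + 85)*(-41) = (234 + 85)*(-41) = 319*(-41) = -13079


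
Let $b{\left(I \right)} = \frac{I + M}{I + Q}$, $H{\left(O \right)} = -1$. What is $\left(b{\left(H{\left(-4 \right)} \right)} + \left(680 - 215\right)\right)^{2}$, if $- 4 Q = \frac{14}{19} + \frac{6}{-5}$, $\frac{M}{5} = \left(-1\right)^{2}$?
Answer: $\frac{93508900}{441} \approx 2.1204 \cdot 10^{5}$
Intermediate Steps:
$M = 5$ ($M = 5 \left(-1\right)^{2} = 5 \cdot 1 = 5$)
$Q = \frac{11}{95}$ ($Q = - \frac{\frac{14}{19} + \frac{6}{-5}}{4} = - \frac{14 \cdot \frac{1}{19} + 6 \left(- \frac{1}{5}\right)}{4} = - \frac{\frac{14}{19} - \frac{6}{5}}{4} = \left(- \frac{1}{4}\right) \left(- \frac{44}{95}\right) = \frac{11}{95} \approx 0.11579$)
$b{\left(I \right)} = \frac{5 + I}{\frac{11}{95} + I}$ ($b{\left(I \right)} = \frac{I + 5}{I + \frac{11}{95}} = \frac{5 + I}{\frac{11}{95} + I}$)
$\left(b{\left(H{\left(-4 \right)} \right)} + \left(680 - 215\right)\right)^{2} = \left(\frac{95 \left(5 - 1\right)}{11 + 95 \left(-1\right)} + \left(680 - 215\right)\right)^{2} = \left(95 \frac{1}{11 - 95} \cdot 4 + 465\right)^{2} = \left(95 \frac{1}{-84} \cdot 4 + 465\right)^{2} = \left(95 \left(- \frac{1}{84}\right) 4 + 465\right)^{2} = \left(- \frac{95}{21} + 465\right)^{2} = \left(\frac{9670}{21}\right)^{2} = \frac{93508900}{441}$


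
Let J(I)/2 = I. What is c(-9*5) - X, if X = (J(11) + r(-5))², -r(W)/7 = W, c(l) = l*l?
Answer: -1224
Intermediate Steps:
J(I) = 2*I
c(l) = l²
r(W) = -7*W
X = 3249 (X = (2*11 - 7*(-5))² = (22 + 35)² = 57² = 3249)
c(-9*5) - X = (-9*5)² - 1*3249 = (-45)² - 3249 = 2025 - 3249 = -1224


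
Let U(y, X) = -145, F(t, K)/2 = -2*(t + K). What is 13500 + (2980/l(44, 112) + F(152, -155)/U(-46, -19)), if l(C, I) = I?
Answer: 54917689/4060 ≈ 13527.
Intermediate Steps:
F(t, K) = -4*K - 4*t (F(t, K) = 2*(-2*(t + K)) = 2*(-2*(K + t)) = 2*(-2*K - 2*t) = -4*K - 4*t)
13500 + (2980/l(44, 112) + F(152, -155)/U(-46, -19)) = 13500 + (2980/112 + (-4*(-155) - 4*152)/(-145)) = 13500 + (2980*(1/112) + (620 - 608)*(-1/145)) = 13500 + (745/28 + 12*(-1/145)) = 13500 + (745/28 - 12/145) = 13500 + 107689/4060 = 54917689/4060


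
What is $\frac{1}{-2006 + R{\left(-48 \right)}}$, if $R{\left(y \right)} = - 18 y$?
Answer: $- \frac{1}{1142} \approx -0.00087566$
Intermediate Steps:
$\frac{1}{-2006 + R{\left(-48 \right)}} = \frac{1}{-2006 - -864} = \frac{1}{-2006 + 864} = \frac{1}{-1142} = - \frac{1}{1142}$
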